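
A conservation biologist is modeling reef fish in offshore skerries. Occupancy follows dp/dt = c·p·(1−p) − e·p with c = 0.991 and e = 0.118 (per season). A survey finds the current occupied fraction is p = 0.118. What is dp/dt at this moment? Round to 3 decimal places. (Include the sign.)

0.089

Colonization term: c·p·(1−p) = 0.991×0.118×0.8820 = 0.10314.
Extinction term: e·p = 0.01392.
dp/dt = 0.10314 − 0.01392 = 0.08922.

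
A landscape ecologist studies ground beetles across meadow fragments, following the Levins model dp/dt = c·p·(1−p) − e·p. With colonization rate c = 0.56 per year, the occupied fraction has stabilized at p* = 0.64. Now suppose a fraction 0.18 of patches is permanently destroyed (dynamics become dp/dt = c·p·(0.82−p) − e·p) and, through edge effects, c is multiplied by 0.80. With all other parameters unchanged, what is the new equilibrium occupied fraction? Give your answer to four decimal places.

0.3700

Balance c(1−p*) = e gives e = 0.56×(1 − 0.64000) = 0.20160.
New p* = 0.82 − e/c = 0.82 − 0.20160/0.44800 = 0.37000.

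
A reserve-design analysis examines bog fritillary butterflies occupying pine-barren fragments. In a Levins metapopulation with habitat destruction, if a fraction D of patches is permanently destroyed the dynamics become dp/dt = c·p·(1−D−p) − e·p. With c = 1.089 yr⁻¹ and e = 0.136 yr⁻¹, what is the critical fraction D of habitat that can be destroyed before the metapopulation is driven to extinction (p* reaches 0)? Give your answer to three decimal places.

The nontrivial equilibrium is p* = (1−D) − e/c; extinction occurs when this hits zero.
So D_crit = 1 − e/c = 1 − 0.136/1.089 = 1 − 0.1249 = 0.8751.
Note this equals the original equilibrium occupancy — the Levins extinction-debt result.

0.875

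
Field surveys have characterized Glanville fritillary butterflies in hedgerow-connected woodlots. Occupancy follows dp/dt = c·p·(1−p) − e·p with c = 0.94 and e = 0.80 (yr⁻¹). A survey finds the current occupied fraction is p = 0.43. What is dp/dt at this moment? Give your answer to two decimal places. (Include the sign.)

-0.11

Colonization term: c·p·(1−p) = 0.94×0.43×0.5700 = 0.23039.
Extinction term: e·p = 0.34400.
dp/dt = 0.23039 − 0.34400 = -0.11361.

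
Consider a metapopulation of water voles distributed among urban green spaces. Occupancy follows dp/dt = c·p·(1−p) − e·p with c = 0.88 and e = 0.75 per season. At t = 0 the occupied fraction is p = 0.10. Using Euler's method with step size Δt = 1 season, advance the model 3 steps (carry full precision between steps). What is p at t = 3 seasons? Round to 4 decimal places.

0.1120

Update rule: p ← p + [c·p·(1−p) − e·p]·Δt with Δt = 1.
t = 1: p = 0.10000 + (+0.00420) = 0.10420
t = 2: p = 0.10420 + (+0.00399) = 0.10819
t = 3: p = 0.10819 + (+0.00376) = 0.11196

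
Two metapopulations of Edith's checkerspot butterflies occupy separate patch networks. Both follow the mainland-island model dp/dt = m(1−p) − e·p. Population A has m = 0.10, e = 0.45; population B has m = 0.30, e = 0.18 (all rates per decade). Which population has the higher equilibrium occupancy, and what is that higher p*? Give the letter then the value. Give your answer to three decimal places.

A: p*_A = m/(m+e) = 0.10/0.5500 = 0.1818.
B: p*_B = 0.30/0.4800 = 0.6250.
B is higher at 0.6250.

B, 0.625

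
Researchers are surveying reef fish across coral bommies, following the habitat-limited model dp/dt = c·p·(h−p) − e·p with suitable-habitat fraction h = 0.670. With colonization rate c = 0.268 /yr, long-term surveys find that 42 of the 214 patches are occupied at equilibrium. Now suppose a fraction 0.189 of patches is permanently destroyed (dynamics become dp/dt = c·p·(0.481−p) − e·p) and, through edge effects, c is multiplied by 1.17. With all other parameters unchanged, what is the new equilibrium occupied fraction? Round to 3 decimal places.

Observed p* = 42/214 = 0.19626.
Balance c(h−p*) = e gives e = 0.268×(0.67 − 0.19626) = 0.12696.
New p* = 0.481 − e/c = 0.481 − 0.12696/0.31356 = 0.07610.

0.076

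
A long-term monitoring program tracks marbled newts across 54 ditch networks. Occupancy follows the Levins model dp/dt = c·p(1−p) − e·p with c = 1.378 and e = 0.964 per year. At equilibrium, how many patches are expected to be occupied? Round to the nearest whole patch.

16

p* = 1 − e/c = 1 − 0.964/1.378 = 0.3004.
Expected occupied patches = N × p* = 54 × 0.3004 = 16.22 ≈ 16.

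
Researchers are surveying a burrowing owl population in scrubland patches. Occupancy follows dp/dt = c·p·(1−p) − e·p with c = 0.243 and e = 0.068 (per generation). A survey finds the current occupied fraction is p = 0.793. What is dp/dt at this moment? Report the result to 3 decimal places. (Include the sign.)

-0.014

Colonization term: c·p·(1−p) = 0.243×0.793×0.2070 = 0.03989.
Extinction term: e·p = 0.05392.
dp/dt = 0.03989 − 0.05392 = -0.01404.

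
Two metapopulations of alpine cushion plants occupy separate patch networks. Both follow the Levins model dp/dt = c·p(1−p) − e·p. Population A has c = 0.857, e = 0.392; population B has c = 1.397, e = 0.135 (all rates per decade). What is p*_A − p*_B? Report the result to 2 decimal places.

A: p*_A = 1 − 0.392/0.857 = 0.5426.
B: p*_B = 1 − 0.135/1.397 = 0.9034.
p*_A − p*_B = 0.5426 − 0.9034 = -0.3608.

-0.36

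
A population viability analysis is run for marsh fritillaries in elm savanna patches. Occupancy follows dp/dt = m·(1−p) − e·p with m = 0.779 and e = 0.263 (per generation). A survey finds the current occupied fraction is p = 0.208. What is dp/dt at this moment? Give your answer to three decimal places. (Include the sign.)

0.562

Colonization term: m·(1−p) = 0.779×0.7920 = 0.61697.
Extinction term: e·p = 0.05470.
dp/dt = 0.61697 − 0.05470 = 0.56226.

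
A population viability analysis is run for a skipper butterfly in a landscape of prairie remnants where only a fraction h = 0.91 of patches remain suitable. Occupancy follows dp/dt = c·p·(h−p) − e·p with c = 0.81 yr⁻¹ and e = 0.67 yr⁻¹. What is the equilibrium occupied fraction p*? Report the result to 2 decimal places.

0.08

Setting dp/dt = 0 and dividing by p* gives c·(h−p*) = e.
So p* = h − e/c = 0.91 − 0.67/0.81 = 0.91 − 0.8272 = 0.0828.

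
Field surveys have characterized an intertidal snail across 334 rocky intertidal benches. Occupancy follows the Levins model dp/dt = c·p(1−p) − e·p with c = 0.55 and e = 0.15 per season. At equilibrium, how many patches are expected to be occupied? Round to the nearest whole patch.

243

p* = 1 − e/c = 1 − 0.15/0.55 = 0.7273.
Expected occupied patches = N × p* = 334 × 0.7273 = 242.91 ≈ 243.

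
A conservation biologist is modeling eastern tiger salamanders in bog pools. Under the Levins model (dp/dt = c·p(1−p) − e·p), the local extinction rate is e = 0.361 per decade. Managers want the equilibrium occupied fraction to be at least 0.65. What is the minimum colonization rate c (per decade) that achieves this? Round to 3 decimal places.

1.031

p* = 1 − e/c ≥ 0.65 requires e/c ≤ 0.3500, i.e. c ≥ e/0.3500.
c_min = 0.361/0.3500 = 1.0314.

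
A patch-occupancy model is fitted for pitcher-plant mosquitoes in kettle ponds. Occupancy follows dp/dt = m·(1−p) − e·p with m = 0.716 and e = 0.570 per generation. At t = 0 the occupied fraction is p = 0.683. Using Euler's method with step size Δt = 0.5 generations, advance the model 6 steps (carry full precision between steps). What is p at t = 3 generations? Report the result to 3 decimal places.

0.557

Update rule: p ← p + [m·(1−p) − e·p]·Δt with Δt = 0.5.
p: 0.68300 → 0.60183  (Δp = -0.08117)
p: 0.60183 → 0.57285  (Δp = -0.02898)
p: 0.57285 → 0.56251  (Δp = -0.01034)
p: 0.56251 → 0.55882  (Δp = -0.00369)
p: 0.55882 → 0.55750  (Δp = -0.00132)
p: 0.55750 → 0.55703  (Δp = -0.00047)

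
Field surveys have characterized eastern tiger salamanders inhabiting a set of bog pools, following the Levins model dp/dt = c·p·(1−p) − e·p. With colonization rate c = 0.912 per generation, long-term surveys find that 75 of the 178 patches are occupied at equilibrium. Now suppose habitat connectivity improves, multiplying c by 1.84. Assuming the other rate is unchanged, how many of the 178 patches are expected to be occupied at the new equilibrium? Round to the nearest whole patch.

122

Observed p* = 75/178 = 0.42135.
Balance c(1−p*) = e gives e = 0.912×(1 − 0.42135) = 0.52773.
New p* = 1 − e/c = 1 − 0.52773/1.67808 = 0.68552.
Expected occupied = 178 × 0.68552 = 122.02 ≈ 122.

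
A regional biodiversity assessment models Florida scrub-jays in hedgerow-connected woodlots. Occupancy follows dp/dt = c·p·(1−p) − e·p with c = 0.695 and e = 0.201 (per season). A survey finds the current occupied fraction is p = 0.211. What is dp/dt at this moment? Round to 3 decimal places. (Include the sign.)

Colonization term: c·p·(1−p) = 0.695×0.211×0.7890 = 0.11570.
Extinction term: e·p = 0.04241.
dp/dt = 0.11570 − 0.04241 = 0.07329.

0.073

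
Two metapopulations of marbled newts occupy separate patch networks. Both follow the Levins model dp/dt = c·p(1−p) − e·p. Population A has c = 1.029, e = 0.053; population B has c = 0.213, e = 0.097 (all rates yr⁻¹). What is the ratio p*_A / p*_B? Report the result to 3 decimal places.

A: p*_A = 1 − 0.053/1.029 = 0.9485.
B: p*_B = 1 − 0.097/0.213 = 0.5446.
p*_A / p*_B = 0.9485/0.5446 = 1.7416.

1.742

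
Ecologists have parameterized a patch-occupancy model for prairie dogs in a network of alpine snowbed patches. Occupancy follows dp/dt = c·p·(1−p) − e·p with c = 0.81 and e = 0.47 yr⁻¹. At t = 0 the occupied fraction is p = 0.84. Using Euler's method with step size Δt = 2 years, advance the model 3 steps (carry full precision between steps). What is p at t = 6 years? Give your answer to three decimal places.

Update rule: p ← p + [c·p·(1−p) − e·p]·Δt with Δt = 2.
step 1: Δp = -0.57187, p = 0.26813
step 2: Δp = +0.06586, p = 0.33399
step 3: Δp = +0.04640, p = 0.38039

0.380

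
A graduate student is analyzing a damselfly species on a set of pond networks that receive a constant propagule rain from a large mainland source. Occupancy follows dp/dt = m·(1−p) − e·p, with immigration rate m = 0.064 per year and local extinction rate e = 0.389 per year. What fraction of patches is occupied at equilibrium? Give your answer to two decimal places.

At equilibrium the propagule rain into empty patches balances local extinction: m(1−p*) = e·p*.
p* = m/(m+e) = 0.064/(0.064+0.389) = 0.064/0.4530 = 0.1413.

0.14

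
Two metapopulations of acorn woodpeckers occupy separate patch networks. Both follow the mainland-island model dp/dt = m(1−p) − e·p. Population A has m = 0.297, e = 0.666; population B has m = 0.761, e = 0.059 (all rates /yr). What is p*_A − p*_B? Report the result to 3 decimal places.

-0.620

A: p*_A = m/(m+e) = 0.297/0.9630 = 0.3084.
B: p*_B = 0.761/0.8200 = 0.9280.
p*_A − p*_B = 0.3084 − 0.9280 = -0.6196.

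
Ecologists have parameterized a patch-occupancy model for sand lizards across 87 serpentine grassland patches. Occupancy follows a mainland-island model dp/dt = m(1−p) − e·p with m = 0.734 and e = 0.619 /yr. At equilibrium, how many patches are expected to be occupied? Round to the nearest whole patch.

47

p* = m/(m+e) = 0.734/1.3530 = 0.5425.
Expected occupied patches = N × p* = 87 × 0.5425 = 47.20 ≈ 47.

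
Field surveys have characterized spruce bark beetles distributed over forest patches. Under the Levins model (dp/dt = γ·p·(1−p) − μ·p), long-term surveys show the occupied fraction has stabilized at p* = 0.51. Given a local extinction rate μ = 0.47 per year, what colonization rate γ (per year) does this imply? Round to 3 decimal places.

At equilibrium γ(1−p*) = μ, so γ = μ/(1−p*).
γ = 0.47/(1 − 0.51) = 0.47/0.4900 = 0.9592.

0.959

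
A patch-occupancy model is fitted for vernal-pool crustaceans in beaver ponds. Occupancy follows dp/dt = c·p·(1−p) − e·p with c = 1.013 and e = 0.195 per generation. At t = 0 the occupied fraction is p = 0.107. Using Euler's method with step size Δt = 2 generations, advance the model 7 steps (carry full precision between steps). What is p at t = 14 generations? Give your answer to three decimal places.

Update rule: p ← p + [c·p·(1−p) − e·p]·Δt with Δt = 2.
  1  |  dp/dt·Δt = +0.151856  |  p_1 = 0.258856
  2  |  dp/dt·Δt = +0.287734  |  p_2 = 0.546590
  3  |  dp/dt·Δt = +0.288932  |  p_3 = 0.835522
  4  |  dp/dt·Δt = -0.047431  |  p_4 = 0.788091
  5  |  dp/dt·Δt = +0.030993  |  p_5 = 0.819085
  6  |  dp/dt·Δt = -0.019220  |  p_6 = 0.799864
  7  |  dp/dt·Δt = +0.012378  |  p_7 = 0.812242

0.812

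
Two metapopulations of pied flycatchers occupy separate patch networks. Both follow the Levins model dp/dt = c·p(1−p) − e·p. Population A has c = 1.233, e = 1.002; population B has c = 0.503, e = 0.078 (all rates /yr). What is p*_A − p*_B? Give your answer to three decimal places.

-0.658

A: p*_A = 1 − 1.002/1.233 = 0.1873.
B: p*_B = 1 − 0.078/0.503 = 0.8449.
p*_A − p*_B = 0.1873 − 0.8449 = -0.6576.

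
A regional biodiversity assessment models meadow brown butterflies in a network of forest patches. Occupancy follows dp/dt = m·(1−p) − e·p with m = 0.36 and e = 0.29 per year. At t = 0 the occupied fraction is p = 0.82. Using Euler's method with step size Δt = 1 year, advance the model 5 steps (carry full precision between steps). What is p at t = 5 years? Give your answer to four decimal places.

0.5552

Update rule: p ← p + [m·(1−p) − e·p]·Δt with Δt = 1.
step 1: Δp = -0.17300, p = 0.64700
step 2: Δp = -0.06055, p = 0.58645
step 3: Δp = -0.02119, p = 0.56526
step 4: Δp = -0.00742, p = 0.55784
step 5: Δp = -0.00260, p = 0.55524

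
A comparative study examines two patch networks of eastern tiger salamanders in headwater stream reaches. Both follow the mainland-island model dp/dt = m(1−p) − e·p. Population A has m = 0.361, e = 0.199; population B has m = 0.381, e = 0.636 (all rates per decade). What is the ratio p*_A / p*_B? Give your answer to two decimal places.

A: p*_A = m/(m+e) = 0.361/0.5600 = 0.6446.
B: p*_B = 0.381/1.0170 = 0.3746.
p*_A / p*_B = 0.6446/0.3746 = 1.7207.

1.72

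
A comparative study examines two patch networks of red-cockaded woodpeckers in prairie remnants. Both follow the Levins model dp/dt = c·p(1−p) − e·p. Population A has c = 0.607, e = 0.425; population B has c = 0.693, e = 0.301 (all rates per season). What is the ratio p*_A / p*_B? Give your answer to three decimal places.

0.530

A: p*_A = 1 − 0.425/0.607 = 0.2998.
B: p*_B = 1 − 0.301/0.693 = 0.5657.
p*_A / p*_B = 0.2998/0.5657 = 0.5301.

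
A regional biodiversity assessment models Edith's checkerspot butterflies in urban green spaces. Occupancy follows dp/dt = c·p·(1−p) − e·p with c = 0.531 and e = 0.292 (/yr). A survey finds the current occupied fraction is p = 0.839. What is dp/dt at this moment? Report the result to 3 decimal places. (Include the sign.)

-0.173

Colonization term: c·p·(1−p) = 0.531×0.839×0.1610 = 0.07173.
Extinction term: e·p = 0.24499.
dp/dt = 0.07173 − 0.24499 = -0.17326.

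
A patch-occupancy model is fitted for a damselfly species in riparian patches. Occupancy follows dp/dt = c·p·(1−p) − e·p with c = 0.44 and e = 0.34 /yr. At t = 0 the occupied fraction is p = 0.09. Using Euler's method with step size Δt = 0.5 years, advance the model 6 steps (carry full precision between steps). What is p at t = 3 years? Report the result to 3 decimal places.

Update rule: p ← p + [c·p·(1−p) − e·p]·Δt with Δt = 0.5.
p: 0.09000 → 0.09272  (Δp = +0.00272)
p: 0.09272 → 0.09546  (Δp = +0.00274)
p: 0.09546 → 0.09823  (Δp = +0.00277)
p: 0.09823 → 0.10102  (Δp = +0.00279)
p: 0.10102 → 0.10383  (Δp = +0.00281)
p: 0.10383 → 0.10665  (Δp = +0.00282)

0.107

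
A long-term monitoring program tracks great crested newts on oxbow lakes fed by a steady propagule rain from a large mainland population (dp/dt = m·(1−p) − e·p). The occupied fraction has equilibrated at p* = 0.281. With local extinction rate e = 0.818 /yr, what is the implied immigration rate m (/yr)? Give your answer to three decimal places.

At equilibrium m(1−p*) = e·p*, so m = e·p*/(1−p*).
m = 0.818 × 0.281 / 0.7190 = 0.2299/0.7190 = 0.3197.

0.320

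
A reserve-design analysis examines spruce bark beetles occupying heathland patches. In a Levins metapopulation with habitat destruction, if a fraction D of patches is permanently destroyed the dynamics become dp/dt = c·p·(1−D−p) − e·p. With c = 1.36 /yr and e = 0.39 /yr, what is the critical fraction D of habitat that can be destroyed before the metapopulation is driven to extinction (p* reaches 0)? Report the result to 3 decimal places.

The nontrivial equilibrium is p* = (1−D) − e/c; extinction occurs when this hits zero.
So D_crit = 1 − e/c = 1 − 0.39/1.36 = 1 − 0.2868 = 0.7132.
Note this equals the original equilibrium occupancy — the Levins extinction-debt result.

0.713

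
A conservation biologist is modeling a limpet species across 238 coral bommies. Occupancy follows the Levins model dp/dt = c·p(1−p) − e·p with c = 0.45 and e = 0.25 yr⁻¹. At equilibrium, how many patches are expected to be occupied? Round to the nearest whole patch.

106

p* = 1 − e/c = 1 − 0.25/0.45 = 0.4444.
Expected occupied patches = N × p* = 238 × 0.4444 = 105.78 ≈ 106.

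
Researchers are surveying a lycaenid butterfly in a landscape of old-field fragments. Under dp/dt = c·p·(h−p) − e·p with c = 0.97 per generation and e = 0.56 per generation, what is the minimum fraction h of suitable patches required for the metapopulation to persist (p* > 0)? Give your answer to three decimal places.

p* = h − e/c is positive only when h > e/c.
h_min = e/c = 0.56/0.97 = 0.5773.

0.577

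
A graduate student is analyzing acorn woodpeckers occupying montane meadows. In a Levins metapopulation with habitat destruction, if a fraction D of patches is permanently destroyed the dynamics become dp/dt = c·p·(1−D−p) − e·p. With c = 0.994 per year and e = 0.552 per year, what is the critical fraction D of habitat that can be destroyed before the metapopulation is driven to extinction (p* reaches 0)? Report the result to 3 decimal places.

The nontrivial equilibrium is p* = (1−D) − e/c; extinction occurs when this hits zero.
So D_crit = 1 − e/c = 1 − 0.552/0.994 = 1 − 0.5553 = 0.4447.
This equals the undisturbed p*, a classic result of Lande's extension.

0.445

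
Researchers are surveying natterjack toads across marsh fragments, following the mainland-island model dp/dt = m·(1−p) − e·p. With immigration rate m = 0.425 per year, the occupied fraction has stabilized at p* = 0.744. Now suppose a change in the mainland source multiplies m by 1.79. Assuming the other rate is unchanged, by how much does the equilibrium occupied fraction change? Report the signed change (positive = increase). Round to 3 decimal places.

0.095

Balance m(1−p*) = e·p* gives e = m(1−p*)/p* = 0.425×0.25600/0.74400 = 0.14624.
New p* = m/(m+e) = 0.76075/(0.76075+0.14624) = 0.83876.
Δp* = 0.83876 − 0.74400 = +0.09476.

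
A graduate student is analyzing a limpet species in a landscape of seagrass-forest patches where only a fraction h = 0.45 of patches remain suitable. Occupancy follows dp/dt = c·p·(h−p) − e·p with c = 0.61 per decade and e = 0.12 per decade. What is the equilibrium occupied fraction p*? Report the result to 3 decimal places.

0.253

Setting dp/dt = 0 and dividing by p* gives c·(h−p*) = e.
So p* = h − e/c = 0.45 − 0.12/0.61 = 0.45 − 0.1967 = 0.2533.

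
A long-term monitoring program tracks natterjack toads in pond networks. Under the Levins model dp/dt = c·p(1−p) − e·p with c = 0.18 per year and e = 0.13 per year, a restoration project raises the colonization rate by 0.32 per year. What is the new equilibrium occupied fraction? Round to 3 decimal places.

0.740

Before: p* = 1 − 0.13/0.18 = 0.2778.
After the change, c = 0.5, e = 0.13, so p* = 1 − 0.13/0.5 = 0.7400.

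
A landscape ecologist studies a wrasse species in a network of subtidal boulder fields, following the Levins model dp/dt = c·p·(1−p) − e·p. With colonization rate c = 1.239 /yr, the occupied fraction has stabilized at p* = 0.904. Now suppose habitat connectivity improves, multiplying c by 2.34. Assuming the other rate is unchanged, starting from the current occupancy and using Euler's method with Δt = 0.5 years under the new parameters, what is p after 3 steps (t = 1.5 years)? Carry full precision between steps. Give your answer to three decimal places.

Balance c(1−p*) = e gives e = 1.239×(1 − 0.90400) = 0.11894.
Starting from p₀ = 0.90400; update p ← p + (dp/dt)·Δt with the new parameters.
step 1: Δp = +0.07204, p = 0.97604
step 2: Δp = -0.02415, p = 0.95189
step 3: Δp = +0.00977, p = 0.96166

0.962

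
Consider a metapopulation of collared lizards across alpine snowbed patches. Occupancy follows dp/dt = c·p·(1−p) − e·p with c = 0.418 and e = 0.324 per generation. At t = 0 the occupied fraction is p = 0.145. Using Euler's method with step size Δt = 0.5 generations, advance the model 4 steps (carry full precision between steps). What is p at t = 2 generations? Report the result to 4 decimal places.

0.1545

Update rule: p ← p + [c·p·(1−p) − e·p]·Δt with Δt = 0.5.
t = 0.5: p = 0.14500 + (+0.00242) = 0.14742
t = 1: p = 0.14742 + (+0.00239) = 0.14981
t = 1.5: p = 0.14981 + (+0.00235) = 0.15216
t = 2: p = 0.15216 + (+0.00231) = 0.15447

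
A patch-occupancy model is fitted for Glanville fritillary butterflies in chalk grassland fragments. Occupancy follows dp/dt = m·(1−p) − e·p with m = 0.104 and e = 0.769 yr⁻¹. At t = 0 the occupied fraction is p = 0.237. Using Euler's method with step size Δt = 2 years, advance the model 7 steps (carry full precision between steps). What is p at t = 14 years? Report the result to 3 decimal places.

Update rule: p ← p + [m·(1−p) − e·p]·Δt with Δt = 2.
step 1: Δp = -0.20580, p = 0.03120
step 2: Δp = +0.15353, p = 0.18473
step 3: Δp = -0.11453, p = 0.07019
step 4: Δp = +0.08544, p = 0.15564
step 5: Δp = -0.06374, p = 0.09190
step 6: Δp = +0.04755, p = 0.13945
step 7: Δp = -0.03547, p = 0.10397

0.104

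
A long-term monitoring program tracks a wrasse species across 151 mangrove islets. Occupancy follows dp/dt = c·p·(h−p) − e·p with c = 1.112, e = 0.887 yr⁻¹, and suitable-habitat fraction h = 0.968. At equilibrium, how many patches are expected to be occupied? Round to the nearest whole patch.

p* = h − e/c = 0.968 − 0.7977 = 0.1703.
Expected occupied patches = N × p* = 151 × 0.1703 = 25.72 ≈ 26.

26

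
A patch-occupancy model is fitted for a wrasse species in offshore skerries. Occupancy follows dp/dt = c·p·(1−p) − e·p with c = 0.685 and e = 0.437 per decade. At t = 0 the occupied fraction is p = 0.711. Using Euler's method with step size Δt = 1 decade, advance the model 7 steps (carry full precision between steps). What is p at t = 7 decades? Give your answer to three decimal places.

Update rule: p ← p + [c·p·(1−p) − e·p]·Δt with Δt = 1.
step 1: Δp = -0.16995, p = 0.54105
step 2: Δp = -0.06634, p = 0.47470
step 3: Δp = -0.03663, p = 0.43807
step 4: Δp = -0.02281, p = 0.41526
step 5: Δp = -0.01514, p = 0.40012
step 6: Δp = -0.01044, p = 0.38968
step 7: Δp = -0.00738, p = 0.38231

0.382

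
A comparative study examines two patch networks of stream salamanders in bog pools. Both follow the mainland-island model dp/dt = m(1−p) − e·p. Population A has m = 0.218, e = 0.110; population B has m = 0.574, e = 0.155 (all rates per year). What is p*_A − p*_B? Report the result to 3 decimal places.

A: p*_A = m/(m+e) = 0.218/0.3280 = 0.6646.
B: p*_B = 0.574/0.7290 = 0.7874.
p*_A − p*_B = 0.6646 − 0.7874 = -0.1227.

-0.123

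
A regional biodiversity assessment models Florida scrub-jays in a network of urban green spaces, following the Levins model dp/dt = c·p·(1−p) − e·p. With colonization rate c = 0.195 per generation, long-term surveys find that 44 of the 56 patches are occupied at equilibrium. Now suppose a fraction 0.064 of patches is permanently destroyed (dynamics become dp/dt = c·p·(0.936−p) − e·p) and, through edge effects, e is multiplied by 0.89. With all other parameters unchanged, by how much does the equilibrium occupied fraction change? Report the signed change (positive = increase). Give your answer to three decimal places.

Observed p* = 44/56 = 0.78571.
Balance c(1−p*) = e gives e = 0.195×(1 − 0.78571) = 0.04179.
New p* = 0.936 − e/c = 0.936 − 0.03719/0.19500 = 0.74528.
Δp* = 0.74528 − 0.78571 = -0.04043.

-0.040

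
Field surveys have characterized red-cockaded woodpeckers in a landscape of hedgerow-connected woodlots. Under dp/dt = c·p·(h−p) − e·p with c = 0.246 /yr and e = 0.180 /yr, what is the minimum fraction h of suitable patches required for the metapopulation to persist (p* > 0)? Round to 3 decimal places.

0.732

p* = h − e/c is positive only when h > e/c.
h_min = e/c = 0.180/0.246 = 0.7317.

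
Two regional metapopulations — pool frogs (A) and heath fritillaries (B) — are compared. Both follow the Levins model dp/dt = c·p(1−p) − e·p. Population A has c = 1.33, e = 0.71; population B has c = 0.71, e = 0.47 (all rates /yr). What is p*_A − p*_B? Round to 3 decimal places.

0.128

A: p*_A = 1 − 0.71/1.33 = 0.4662.
B: p*_B = 1 − 0.47/0.71 = 0.3380.
p*_A − p*_B = 0.4662 − 0.3380 = 0.1281.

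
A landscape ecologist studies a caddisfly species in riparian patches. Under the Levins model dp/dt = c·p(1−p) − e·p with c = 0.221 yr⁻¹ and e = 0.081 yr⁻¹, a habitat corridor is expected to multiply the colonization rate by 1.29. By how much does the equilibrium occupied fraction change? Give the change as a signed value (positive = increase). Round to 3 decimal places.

0.082

Before: p* = 1 − 0.081/0.221 = 0.6335.
After the change, c = 0.28509, e = 0.081, so p* = 1 − 0.081/0.28509 = 0.7159.
Δp* = 0.7159 − 0.6335 = +0.0824.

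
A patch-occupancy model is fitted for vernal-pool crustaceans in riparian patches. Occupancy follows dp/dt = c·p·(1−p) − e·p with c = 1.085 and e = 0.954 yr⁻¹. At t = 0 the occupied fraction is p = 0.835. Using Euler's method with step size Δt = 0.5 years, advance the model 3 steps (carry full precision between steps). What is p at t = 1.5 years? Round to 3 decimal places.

Update rule: p ← p + [c·p·(1−p) − e·p]·Δt with Δt = 0.5.
t = 0.5: p = 0.83500 + (-0.32355) = 0.51145
t = 1: p = 0.51145 + (-0.10841) = 0.40304
t = 1.5: p = 0.40304 + (-0.06173) = 0.34132

0.341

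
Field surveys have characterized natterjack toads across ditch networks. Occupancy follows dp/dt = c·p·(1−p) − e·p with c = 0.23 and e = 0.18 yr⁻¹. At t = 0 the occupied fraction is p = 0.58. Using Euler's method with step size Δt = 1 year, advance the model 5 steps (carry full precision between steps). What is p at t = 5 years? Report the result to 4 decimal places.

Update rule: p ← p + [c·p·(1−p) − e·p]·Δt with Δt = 1.
p: 0.58000 → 0.53163  (Δp = -0.04837)
p: 0.53163 → 0.49320  (Δp = -0.03842)
p: 0.49320 → 0.46192  (Δp = -0.03129)
p: 0.46192 → 0.43594  (Δp = -0.02598)
p: 0.43594 → 0.41403  (Δp = -0.02191)

0.4140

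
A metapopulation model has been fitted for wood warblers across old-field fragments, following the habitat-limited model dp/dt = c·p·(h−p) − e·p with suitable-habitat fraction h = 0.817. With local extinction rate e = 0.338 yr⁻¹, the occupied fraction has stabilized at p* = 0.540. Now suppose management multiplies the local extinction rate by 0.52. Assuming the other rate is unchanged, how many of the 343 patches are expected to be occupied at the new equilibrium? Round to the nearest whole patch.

231

Balance c(h−p*) = e gives c = e/(0.817 − 0.54000) = 0.338/0.27700 = 1.22022.
New p* = 0.817 − e/c = 0.817 − 0.17576/1.22022 = 0.67296.
Expected occupied = 343 × 0.67296 = 230.83 ≈ 231.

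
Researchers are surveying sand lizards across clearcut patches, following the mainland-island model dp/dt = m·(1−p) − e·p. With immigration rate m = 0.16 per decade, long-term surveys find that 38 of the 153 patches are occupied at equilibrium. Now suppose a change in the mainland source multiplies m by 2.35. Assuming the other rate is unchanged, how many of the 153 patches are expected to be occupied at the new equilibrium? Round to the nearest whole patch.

Observed p* = 38/153 = 0.24837.
Balance m(1−p*) = e·p* gives e = m(1−p*)/p* = 0.16×0.75163/0.24837 = 0.48420.
New p* = m/(m+e) = 0.37600/(0.37600+0.48420) = 0.43711.
Expected occupied = 153 × 0.43711 = 66.88 ≈ 67.

67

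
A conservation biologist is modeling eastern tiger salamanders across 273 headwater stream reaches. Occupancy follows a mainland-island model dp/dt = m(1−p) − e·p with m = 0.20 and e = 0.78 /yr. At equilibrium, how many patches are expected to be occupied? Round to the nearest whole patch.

p* = m/(m+e) = 0.20/0.9800 = 0.2041.
Expected occupied patches = N × p* = 273 × 0.2041 = 55.71 ≈ 56.

56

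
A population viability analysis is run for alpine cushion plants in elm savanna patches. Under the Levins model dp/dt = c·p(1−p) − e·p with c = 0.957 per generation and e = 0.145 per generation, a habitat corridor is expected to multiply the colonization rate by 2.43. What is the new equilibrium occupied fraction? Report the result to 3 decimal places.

0.938

Before: p* = 1 − 0.145/0.957 = 0.8485.
After the change, c = 2.32551, e = 0.145, so p* = 1 − 0.145/2.32551 = 0.9376.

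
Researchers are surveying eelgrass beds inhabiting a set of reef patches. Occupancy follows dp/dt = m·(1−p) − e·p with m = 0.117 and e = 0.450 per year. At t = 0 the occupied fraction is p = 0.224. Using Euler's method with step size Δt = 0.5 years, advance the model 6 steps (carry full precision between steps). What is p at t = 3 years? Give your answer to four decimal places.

Update rule: p ← p + [m·(1−p) − e·p]·Δt with Δt = 0.5.
t = 0.5: p = 0.22400 + (-0.00500) = 0.21900
t = 1: p = 0.21900 + (-0.00359) = 0.21541
t = 1.5: p = 0.21541 + (-0.00257) = 0.21284
t = 2: p = 0.21284 + (-0.00184) = 0.21100
t = 2.5: p = 0.21100 + (-0.00132) = 0.20968
t = 3: p = 0.20968 + (-0.00094) = 0.20874

0.2087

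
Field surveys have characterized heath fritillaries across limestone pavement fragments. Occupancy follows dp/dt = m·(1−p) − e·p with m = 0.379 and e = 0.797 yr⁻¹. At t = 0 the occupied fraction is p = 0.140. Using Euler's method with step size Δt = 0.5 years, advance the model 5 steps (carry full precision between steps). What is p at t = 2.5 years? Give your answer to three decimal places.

0.320

Update rule: p ← p + [m·(1−p) − e·p]·Δt with Δt = 0.5.
t = 0.5: p = 0.14000 + (+0.10718) = 0.24718
t = 1: p = 0.24718 + (+0.04416) = 0.29134
t = 1.5: p = 0.29134 + (+0.01819) = 0.30953
t = 2: p = 0.30953 + (+0.00750) = 0.31703
t = 2.5: p = 0.31703 + (+0.00309) = 0.32012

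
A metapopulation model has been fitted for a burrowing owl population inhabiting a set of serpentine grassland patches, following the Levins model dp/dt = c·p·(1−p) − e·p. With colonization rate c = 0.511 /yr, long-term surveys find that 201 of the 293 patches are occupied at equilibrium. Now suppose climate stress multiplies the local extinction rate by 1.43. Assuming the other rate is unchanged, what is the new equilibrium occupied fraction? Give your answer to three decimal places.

Observed p* = 201/293 = 0.68601.
Balance c(1−p*) = e gives e = 0.511×(1 − 0.68601) = 0.16045.
New p* = 1 − e/c = 1 − 0.22944/0.51100 = 0.55100.

0.551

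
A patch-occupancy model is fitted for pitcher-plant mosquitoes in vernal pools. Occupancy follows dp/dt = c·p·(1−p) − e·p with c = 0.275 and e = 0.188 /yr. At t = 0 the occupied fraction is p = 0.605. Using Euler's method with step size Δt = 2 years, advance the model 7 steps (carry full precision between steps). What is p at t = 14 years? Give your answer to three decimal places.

Update rule: p ← p + [c·p·(1−p) − e·p]·Δt with Δt = 2.
step 1: Δp = -0.09604, p = 0.50896
step 2: Δp = -0.05391, p = 0.45504
step 3: Δp = -0.03471, p = 0.42034
step 4: Δp = -0.02404, p = 0.39630
step 5: Δp = -0.01742, p = 0.37888
step 6: Δp = -0.01303, p = 0.36585
step 7: Δp = -0.00996, p = 0.35589

0.356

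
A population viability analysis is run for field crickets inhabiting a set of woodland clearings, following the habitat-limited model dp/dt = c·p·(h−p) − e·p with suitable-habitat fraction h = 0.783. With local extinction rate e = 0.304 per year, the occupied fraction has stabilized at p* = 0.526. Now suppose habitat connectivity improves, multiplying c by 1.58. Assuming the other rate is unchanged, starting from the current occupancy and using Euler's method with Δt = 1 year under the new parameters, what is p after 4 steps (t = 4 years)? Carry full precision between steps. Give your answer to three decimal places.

Balance c(h−p*) = e gives c = e/(0.783 − 0.52600) = 0.304/0.25700 = 1.18288.
Starting from p₀ = 0.52600; update p ← p + (dp/dt)·Δt with the new parameters.
step 1: Δp = +0.09274, p = 0.61874
step 2: Δp = +0.00185, p = 0.62059
step 3: Δp = -0.00029, p = 0.62030
step 4: Δp = +0.00005, p = 0.62035

0.620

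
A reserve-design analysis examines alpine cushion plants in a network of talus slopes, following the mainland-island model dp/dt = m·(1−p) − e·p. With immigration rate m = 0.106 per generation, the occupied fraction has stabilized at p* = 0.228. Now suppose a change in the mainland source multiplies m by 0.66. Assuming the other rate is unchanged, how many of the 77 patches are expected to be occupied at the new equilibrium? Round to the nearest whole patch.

13

Balance m(1−p*) = e·p* gives e = m(1−p*)/p* = 0.106×0.77200/0.22800 = 0.35891.
New p* = m/(m+e) = 0.06996/(0.06996+0.35891) = 0.16313.
Expected occupied = 77 × 0.16313 = 12.56 ≈ 13.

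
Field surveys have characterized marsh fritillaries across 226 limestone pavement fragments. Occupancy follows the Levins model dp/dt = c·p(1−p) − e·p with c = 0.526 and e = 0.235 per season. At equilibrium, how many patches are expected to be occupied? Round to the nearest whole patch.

p* = 1 − e/c = 1 − 0.235/0.526 = 0.5532.
Expected occupied patches = N × p* = 226 × 0.5532 = 125.03 ≈ 125.

125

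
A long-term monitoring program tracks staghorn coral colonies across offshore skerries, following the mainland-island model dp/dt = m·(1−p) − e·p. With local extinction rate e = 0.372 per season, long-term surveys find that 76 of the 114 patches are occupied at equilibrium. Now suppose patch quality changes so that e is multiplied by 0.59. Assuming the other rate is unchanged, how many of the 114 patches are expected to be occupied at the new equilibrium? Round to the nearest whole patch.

88

Observed p* = 76/114 = 0.66667.
Balance m(1−p*) = e·p* gives m = e·p*/(1−p*) = 0.372×0.66667/0.33333 = 0.74401.
New p* = m/(m+e) = 0.74401/(0.74401+0.21948) = 0.77220.
Expected occupied = 114 × 0.77220 = 88.03 ≈ 88.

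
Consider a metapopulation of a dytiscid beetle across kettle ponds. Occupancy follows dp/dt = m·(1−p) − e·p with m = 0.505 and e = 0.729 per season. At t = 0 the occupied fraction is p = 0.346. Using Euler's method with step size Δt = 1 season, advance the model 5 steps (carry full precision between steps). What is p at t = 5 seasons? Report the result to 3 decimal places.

0.409

Update rule: p ← p + [m·(1−p) − e·p]·Δt with Δt = 1.
t = 1: p = 0.34600 + (+0.07804) = 0.42404
t = 2: p = 0.42404 + (-0.01826) = 0.40578
t = 3: p = 0.40578 + (+0.00427) = 0.41005
t = 4: p = 0.41005 + (-0.00100) = 0.40905
t = 5: p = 0.40905 + (+0.00023) = 0.40928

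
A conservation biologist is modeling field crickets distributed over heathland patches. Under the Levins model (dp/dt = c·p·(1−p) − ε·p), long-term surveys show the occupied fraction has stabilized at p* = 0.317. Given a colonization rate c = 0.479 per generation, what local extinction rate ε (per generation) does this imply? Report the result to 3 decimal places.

0.327

At equilibrium c(1−p*) = ε.
ε = 0.479 × (1 − 0.317) = 0.479 × 0.6830 = 0.3272.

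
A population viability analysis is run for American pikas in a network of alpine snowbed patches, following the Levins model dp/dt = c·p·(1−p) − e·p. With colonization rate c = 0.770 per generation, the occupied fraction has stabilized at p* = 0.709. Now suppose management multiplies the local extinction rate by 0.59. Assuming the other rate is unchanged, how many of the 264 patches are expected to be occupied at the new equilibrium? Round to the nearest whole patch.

219

Balance c(1−p*) = e gives e = 0.770×(1 − 0.70900) = 0.22407.
New p* = 1 − e/c = 1 − 0.13220/0.77000 = 0.82831.
Expected occupied = 264 × 0.82831 = 218.67 ≈ 219.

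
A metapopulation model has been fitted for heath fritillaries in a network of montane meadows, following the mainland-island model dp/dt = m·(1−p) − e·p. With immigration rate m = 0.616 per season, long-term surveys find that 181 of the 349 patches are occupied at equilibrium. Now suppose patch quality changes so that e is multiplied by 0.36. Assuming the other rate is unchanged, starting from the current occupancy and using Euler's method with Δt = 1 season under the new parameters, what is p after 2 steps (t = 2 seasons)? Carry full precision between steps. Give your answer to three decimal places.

0.742

Observed p* = 181/349 = 0.51862.
Balance m(1−p*) = e·p* gives e = m(1−p*)/p* = 0.616×0.48138/0.51862 = 0.57176.
Starting from p₀ = 0.51862; update p ← p + (dp/dt)·Δt with the new parameters.
t = 1: p = 0.51862 + (+0.18978) = 0.70840
t = 2: p = 0.70840 + (+0.03381) = 0.74221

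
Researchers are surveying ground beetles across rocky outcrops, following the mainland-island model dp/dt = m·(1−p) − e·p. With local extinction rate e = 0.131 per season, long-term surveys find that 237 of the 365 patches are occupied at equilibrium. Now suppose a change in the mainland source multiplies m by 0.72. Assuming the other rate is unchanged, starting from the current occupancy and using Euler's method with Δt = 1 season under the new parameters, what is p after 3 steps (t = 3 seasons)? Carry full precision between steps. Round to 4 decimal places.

Observed p* = 237/365 = 0.64932.
Balance m(1−p*) = e·p* gives m = e·p*/(1−p*) = 0.131×0.64932/0.35068 = 0.24255.
Starting from p₀ = 0.64932; update p ← p + (dp/dt)·Δt with the new parameters.
t = 1: p = 0.64932 + (-0.02382) = 0.62550
t = 2: p = 0.62550 + (-0.01654) = 0.60896
t = 3: p = 0.60896 + (-0.01148) = 0.59748

0.5975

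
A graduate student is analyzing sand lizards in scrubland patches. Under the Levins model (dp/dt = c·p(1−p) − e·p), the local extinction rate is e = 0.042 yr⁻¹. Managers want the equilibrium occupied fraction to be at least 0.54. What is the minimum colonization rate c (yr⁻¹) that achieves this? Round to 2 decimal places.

p* = 1 − e/c ≥ 0.54 requires e/c ≤ 0.4600, i.e. c ≥ e/0.4600.
c_min = 0.042/0.4600 = 0.0913.

0.09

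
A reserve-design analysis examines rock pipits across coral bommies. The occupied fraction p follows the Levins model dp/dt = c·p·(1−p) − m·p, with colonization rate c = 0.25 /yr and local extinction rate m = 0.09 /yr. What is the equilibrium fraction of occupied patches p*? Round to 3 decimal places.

At equilibrium, colonization balances extinction: c·p*·(1−p*) = m·p*.
So p* = 1 − m/c = 1 − 0.09/0.25 = 1 − 0.3600 = 0.6400.

0.640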